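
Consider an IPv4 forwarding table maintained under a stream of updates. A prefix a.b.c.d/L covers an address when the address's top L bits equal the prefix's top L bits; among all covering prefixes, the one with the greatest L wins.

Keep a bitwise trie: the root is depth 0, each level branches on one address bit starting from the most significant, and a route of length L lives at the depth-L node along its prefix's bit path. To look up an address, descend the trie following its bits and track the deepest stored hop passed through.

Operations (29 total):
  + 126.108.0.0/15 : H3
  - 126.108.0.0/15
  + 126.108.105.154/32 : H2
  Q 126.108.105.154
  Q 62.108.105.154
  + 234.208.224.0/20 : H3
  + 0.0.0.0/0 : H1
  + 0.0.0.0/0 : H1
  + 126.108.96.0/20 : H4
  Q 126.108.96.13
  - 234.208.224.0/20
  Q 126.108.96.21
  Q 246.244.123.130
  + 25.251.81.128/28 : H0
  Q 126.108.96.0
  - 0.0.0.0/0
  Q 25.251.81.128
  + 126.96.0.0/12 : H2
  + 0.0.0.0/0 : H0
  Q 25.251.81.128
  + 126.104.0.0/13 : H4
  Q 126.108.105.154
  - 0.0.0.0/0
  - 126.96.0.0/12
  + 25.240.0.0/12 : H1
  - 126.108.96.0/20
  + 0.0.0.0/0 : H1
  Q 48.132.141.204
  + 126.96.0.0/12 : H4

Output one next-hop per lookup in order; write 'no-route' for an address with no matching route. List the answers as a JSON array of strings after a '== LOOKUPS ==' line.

Trace:
  add 126.108.0.0/15 -> H3 at depth 15
  del 126.108.0.0/15 (clear depth 15)
  add 126.108.105.154/32 -> H2 at depth 32
  lookup 126.108.105.154: bits 01111110011011000110100110011010 walk d0:-→d1:-→d2:-→d3:-→d4:-→d5:-→d6:-→d7:-→d8:-→d9:-→d10:-→d11:-→d12:-→d13:-→d14:-→d15:-→d16:-→d17:-→d18:-→d19:-→d20:-→d21:-→d22:-→d23:-→d24:-→d25:-→d26:-→d27:-→d28:-→d29:-→d30:-→d31:-→d32:H2 -> H2
  lookup 62.108.105.154: bits 0 walk d0:-→d1:- -> no-route
  add 234.208.224.0/20 -> H3 at depth 20
  add 0.0.0.0/0 -> H1 at depth 0
  add 0.0.0.0/0 -> H1 at depth 0
  add 126.108.96.0/20 -> H4 at depth 20
  lookup 126.108.96.13: bits 01111110011011000110 walk d0:H1→d1:-→d2:-→d3:-→d4:-→d5:-→d6:-→d7:-→d8:-→d9:-→d10:-→d11:-→d12:-→d13:-→d14:-→d15:-→d16:-→d17:-→d18:-→d19:-→d20:H4 -> H4
  del 234.208.224.0/20 (clear depth 20)
  lookup 126.108.96.21: bits 01111110011011000110 walk d0:H1→d1:-→d2:-→d3:-→d4:-→d5:-→d6:-→d7:-→d8:-→d9:-→d10:-→d11:-→d12:-→d13:-→d14:-→d15:-→d16:-→d17:-→d18:-→d19:-→d20:H4 -> H4
  lookup 246.244.123.130: bits 111 walk d0:H1→d1:-→d2:-→d3:- -> H1
  add 25.251.81.128/28 -> H0 at depth 28
  lookup 126.108.96.0: bits 01111110011011000110 walk d0:H1→d1:-→d2:-→d3:-→d4:-→d5:-→d6:-→d7:-→d8:-→d9:-→d10:-→d11:-→d12:-→d13:-→d14:-→d15:-→d16:-→d17:-→d18:-→d19:-→d20:H4 -> H4
  del 0.0.0.0/0 (clear depth 0)
  lookup 25.251.81.128: bits 0001100111111011010100011000 walk d0:-→d1:-→d2:-→d3:-→d4:-→d5:-→d6:-→d7:-→d8:-→d9:-→d10:-→d11:-→d12:-→d13:-→d14:-→d15:-→d16:-→d17:-→d18:-→d19:-→d20:-→d21:-→d22:-→d23:-→d24:-→d25:-→d26:-→d27:-→d28:H0 -> H0
  add 126.96.0.0/12 -> H2 at depth 12
  add 0.0.0.0/0 -> H0 at depth 0
  lookup 25.251.81.128: bits 0001100111111011010100011000 walk d0:H0→d1:-→d2:-→d3:-→d4:-→d5:-→d6:-→d7:-→d8:-→d9:-→d10:-→d11:-→d12:-→d13:-→d14:-→d15:-→d16:-→d17:-→d18:-→d19:-→d20:-→d21:-→d22:-→d23:-→d24:-→d25:-→d26:-→d27:-→d28:H0 -> H0
  add 126.104.0.0/13 -> H4 at depth 13
  lookup 126.108.105.154: bits 01111110011011000110100110011010 walk d0:H0→d1:-→d2:-→d3:-→d4:-→d5:-→d6:-→d7:-→d8:-→d9:-→d10:-→d11:-→d12:H2→d13:H4→d14:-→d15:-→d16:-→d17:-→d18:-→d19:-→d20:H4→d21:-→d22:-→d23:-→d24:-→d25:-→d26:-→d27:-→d28:-→d29:-→d30:-→d31:-→d32:H2 -> H2
  del 0.0.0.0/0 (clear depth 0)
  del 126.96.0.0/12 (clear depth 12)
  add 25.240.0.0/12 -> H1 at depth 12
  del 126.108.96.0/20 (clear depth 20)
  add 0.0.0.0/0 -> H1 at depth 0
  lookup 48.132.141.204: bits 00 walk d0:H1→d1:-→d2:- -> H1
  add 126.96.0.0/12 -> H4 at depth 12

== LOOKUPS ==
["H2","no-route","H4","H4","H1","H4","H0","H0","H2","H1"]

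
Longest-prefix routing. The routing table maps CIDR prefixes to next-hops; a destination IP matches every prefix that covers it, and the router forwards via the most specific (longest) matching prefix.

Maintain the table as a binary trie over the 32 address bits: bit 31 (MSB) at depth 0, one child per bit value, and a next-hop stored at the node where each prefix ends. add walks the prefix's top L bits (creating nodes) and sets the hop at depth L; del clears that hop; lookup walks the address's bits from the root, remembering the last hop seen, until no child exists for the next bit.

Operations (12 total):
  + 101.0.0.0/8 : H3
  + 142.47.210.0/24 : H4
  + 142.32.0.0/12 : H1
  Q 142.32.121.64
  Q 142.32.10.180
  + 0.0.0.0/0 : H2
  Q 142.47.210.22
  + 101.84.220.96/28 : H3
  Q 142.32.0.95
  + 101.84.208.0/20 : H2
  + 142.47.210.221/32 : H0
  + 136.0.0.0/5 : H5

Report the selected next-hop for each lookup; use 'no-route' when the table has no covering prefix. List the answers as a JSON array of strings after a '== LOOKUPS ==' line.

Process each operation:
  + 101.0.0.0/8 (H3) depth=8
  + 142.47.210.0/24 (H4) depth=24
  + 142.32.0.0/12 (H1) depth=12
  ? 142.32.121.64  path d0:-→d1:-→d2:-→d3:-→d4:-→d5:-→d6:-→d7:-→d8:-→d9:-→d10:-→d11:-→d12:H1  best=H1
  ? 142.32.10.180  path d0:-→d1:-→d2:-→d3:-→d4:-→d5:-→d6:-→d7:-→d8:-→d9:-→d10:-→d11:-→d12:H1  best=H1
  + 0.0.0.0/0 (H2) depth=0
  ? 142.47.210.22  path d0:H2→d1:-→d2:-→d3:-→d4:-→d5:-→d6:-→d7:-→d8:-→d9:-→d10:-→d11:-→d12:H1→d13:-→d14:-→d15:-→d16:-→d17:-→d18:-→d19:-→d20:-→d21:-→d22:-→d23:-→d24:H4  best=H4
  + 101.84.220.96/28 (H3) depth=28
  ? 142.32.0.95  path d0:H2→d1:-→d2:-→d3:-→d4:-→d5:-→d6:-→d7:-→d8:-→d9:-→d10:-→d11:-→d12:H1  best=H1
  + 101.84.208.0/20 (H2) depth=20
  + 142.47.210.221/32 (H0) depth=32
  + 136.0.0.0/5 (H5) depth=5

== LOOKUPS ==
["H1","H1","H4","H1"]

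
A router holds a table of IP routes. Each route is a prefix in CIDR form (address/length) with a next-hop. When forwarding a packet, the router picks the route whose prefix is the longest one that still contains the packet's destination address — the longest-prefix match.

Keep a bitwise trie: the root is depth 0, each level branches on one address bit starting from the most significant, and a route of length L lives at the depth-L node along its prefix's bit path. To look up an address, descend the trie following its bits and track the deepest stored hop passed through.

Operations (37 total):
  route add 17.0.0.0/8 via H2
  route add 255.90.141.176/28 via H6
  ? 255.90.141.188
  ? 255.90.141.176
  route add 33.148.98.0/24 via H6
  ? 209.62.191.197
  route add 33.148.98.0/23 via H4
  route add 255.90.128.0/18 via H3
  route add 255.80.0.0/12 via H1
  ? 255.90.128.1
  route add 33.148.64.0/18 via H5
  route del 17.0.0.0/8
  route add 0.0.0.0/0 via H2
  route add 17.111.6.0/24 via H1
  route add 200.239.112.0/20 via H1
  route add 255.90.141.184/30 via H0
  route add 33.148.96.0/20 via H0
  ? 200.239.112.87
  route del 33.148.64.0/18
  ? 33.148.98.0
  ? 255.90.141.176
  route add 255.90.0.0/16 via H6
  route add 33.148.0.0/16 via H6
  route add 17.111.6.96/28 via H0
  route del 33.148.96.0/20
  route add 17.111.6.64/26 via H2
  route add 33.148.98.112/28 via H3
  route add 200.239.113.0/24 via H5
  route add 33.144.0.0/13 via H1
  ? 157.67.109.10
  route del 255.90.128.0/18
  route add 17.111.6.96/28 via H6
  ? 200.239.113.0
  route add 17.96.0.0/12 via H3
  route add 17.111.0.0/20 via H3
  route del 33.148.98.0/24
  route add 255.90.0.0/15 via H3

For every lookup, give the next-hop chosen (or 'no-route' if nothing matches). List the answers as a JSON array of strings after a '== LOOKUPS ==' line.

Trace:
  + 17.0.0.0/8 (H2) depth=8
  + 255.90.141.176/28 (H6) depth=28
  ? 255.90.141.188  path d0:-→d1:-→d2:-→d3:-→d4:-→d5:-→d6:-→d7:-→d8:-→d9:-→d10:-→d11:-→d12:-→d13:-→d14:-→d15:-→d16:-→d17:-→d18:-→d19:-→d20:-→d21:-→d22:-→d23:-→d24:-→d25:-→d26:-→d27:-→d28:H6  best=H6
  ? 255.90.141.176  path d0:-→d1:-→d2:-→d3:-→d4:-→d5:-→d6:-→d7:-→d8:-→d9:-→d10:-→d11:-→d12:-→d13:-→d14:-→d15:-→d16:-→d17:-→d18:-→d19:-→d20:-→d21:-→d22:-→d23:-→d24:-→d25:-→d26:-→d27:-→d28:H6  best=H6
  + 33.148.98.0/24 (H6) depth=24
  ? 209.62.191.197  path d0:-→d1:-→d2:-  best=no-route
  + 33.148.98.0/23 (H4) depth=23
  + 255.90.128.0/18 (H3) depth=18
  + 255.80.0.0/12 (H1) depth=12
  ? 255.90.128.1  path d0:-→d1:-→d2:-→d3:-→d4:-→d5:-→d6:-→d7:-→d8:-→d9:-→d10:-→d11:-→d12:H1→d13:-→d14:-→d15:-→d16:-→d17:-→d18:H3→d19:-→d20:-  best=H3
  + 33.148.64.0/18 (H5) depth=18
  del 17.0.0.0/8 (clear depth 8)
  + 0.0.0.0/0 (H2) depth=0
  + 17.111.6.0/24 (H1) depth=24
  + 200.239.112.0/20 (H1) depth=20
  + 255.90.141.184/30 (H0) depth=30
  + 33.148.96.0/20 (H0) depth=20
  ? 200.239.112.87  path d0:H2→d1:-→d2:-→d3:-→d4:-→d5:-→d6:-→d7:-→d8:-→d9:-→d10:-→d11:-→d12:-→d13:-→d14:-→d15:-→d16:-→d17:-→d18:-→d19:-→d20:H1  best=H1
  del 33.148.64.0/18 (clear depth 18)
  ? 33.148.98.0  path d0:H2→d1:-→d2:-→d3:-→d4:-→d5:-→d6:-→d7:-→d8:-→d9:-→d10:-→d11:-→d12:-→d13:-→d14:-→d15:-→d16:-→d17:-→d18:-→d19:-→d20:H0→d21:-→d22:-→d23:H4→d24:H6  best=H6
  ? 255.90.141.176  path d0:H2→d1:-→d2:-→d3:-→d4:-→d5:-→d6:-→d7:-→d8:-→d9:-→d10:-→d11:-→d12:H1→d13:-→d14:-→d15:-→d16:-→d17:-→d18:H3→d19:-→d20:-→d21:-→d22:-→d23:-→d24:-→d25:-→d26:-→d27:-→d28:H6  best=H6
  + 255.90.0.0/16 (H6) depth=16
  + 33.148.0.0/16 (H6) depth=16
  + 17.111.6.96/28 (H0) depth=28
  del 33.148.96.0/20 (clear depth 20)
  + 17.111.6.64/26 (H2) depth=26
  + 33.148.98.112/28 (H3) depth=28
  + 200.239.113.0/24 (H5) depth=24
  + 33.144.0.0/13 (H1) depth=13
  ? 157.67.109.10  path d0:H2→d1:-  best=H2
  del 255.90.128.0/18 (clear depth 18)
  + 17.111.6.96/28 (H6) depth=28
  ? 200.239.113.0  path d0:H2→d1:-→d2:-→d3:-→d4:-→d5:-→d6:-→d7:-→d8:-→d9:-→d10:-→d11:-→d12:-→d13:-→d14:-→d15:-→d16:-→d17:-→d18:-→d19:-→d20:H1→d21:-→d22:-→d23:-→d24:H5  best=H5
  + 17.96.0.0/12 (H3) depth=12
  + 17.111.0.0/20 (H3) depth=20
  del 33.148.98.0/24 (clear depth 24)
  + 255.90.0.0/15 (H3) depth=15

== LOOKUPS ==
["H6","H6","no-route","H3","H1","H6","H6","H2","H5"]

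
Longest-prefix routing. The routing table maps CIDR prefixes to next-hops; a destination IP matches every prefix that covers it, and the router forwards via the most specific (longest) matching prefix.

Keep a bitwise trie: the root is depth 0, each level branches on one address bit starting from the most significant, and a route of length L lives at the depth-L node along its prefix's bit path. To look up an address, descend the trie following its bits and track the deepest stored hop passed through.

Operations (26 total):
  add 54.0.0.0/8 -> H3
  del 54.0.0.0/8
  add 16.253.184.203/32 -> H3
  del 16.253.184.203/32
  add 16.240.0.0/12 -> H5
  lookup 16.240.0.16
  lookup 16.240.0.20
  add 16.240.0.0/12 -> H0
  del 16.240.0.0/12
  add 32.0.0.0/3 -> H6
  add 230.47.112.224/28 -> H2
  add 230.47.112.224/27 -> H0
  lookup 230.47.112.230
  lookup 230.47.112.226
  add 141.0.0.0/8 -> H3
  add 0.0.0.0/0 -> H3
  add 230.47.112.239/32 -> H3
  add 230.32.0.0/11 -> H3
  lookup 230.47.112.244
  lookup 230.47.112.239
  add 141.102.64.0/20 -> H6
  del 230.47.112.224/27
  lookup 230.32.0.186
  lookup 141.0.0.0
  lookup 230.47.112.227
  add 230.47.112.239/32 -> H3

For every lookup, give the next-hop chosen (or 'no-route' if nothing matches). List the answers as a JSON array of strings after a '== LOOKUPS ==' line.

Apply in order:
  add 54.0.0.0/8 -> H3 at depth 8
  del 54.0.0.0/8 (clear depth 8)
  add 16.253.184.203/32 -> H3 at depth 32
  del 16.253.184.203/32 (clear depth 32)
  add 16.240.0.0/12 -> H5 at depth 12
  Q 16.240.0.16: descend 000100001111 ; hops seen [H5] ; pick H5
  Q 16.240.0.20: descend 000100001111 ; hops seen [H5] ; pick H5
  add 16.240.0.0/12 -> H0 at depth 12
  del 16.240.0.0/12 (clear depth 12)
  add 32.0.0.0/3 -> H6 at depth 3
  add 230.47.112.224/28 -> H2 at depth 28
  add 230.47.112.224/27 -> H0 at depth 27
  Q 230.47.112.230: descend 1110011000101111011100001110 ; hops seen [H0,H2] ; pick H2
  Q 230.47.112.226: descend 1110011000101111011100001110 ; hops seen [H0,H2] ; pick H2
  add 141.0.0.0/8 -> H3 at depth 8
  add 0.0.0.0/0 -> H3 at depth 0
  add 230.47.112.239/32 -> H3 at depth 32
  add 230.32.0.0/11 -> H3 at depth 11
  Q 230.47.112.244: descend 111001100010111101110000111 ; hops seen [H3,H3,H0] ; pick H0
  Q 230.47.112.239: descend 11100110001011110111000011101111 ; hops seen [H3,H3,H0,H2,H3] ; pick H3
  add 141.102.64.0/20 -> H6 at depth 20
  del 230.47.112.224/27 (clear depth 27)
  Q 230.32.0.186: descend 111001100010 ; hops seen [H3,H3] ; pick H3
  Q 141.0.0.0: descend 100011010 ; hops seen [H3,H3] ; pick H3
  Q 230.47.112.227: descend 1110011000101111011100001110 ; hops seen [H3,H3,H2] ; pick H2
  add 230.47.112.239/32 -> H3 at depth 32

== LOOKUPS ==
["H5","H5","H2","H2","H0","H3","H3","H3","H2"]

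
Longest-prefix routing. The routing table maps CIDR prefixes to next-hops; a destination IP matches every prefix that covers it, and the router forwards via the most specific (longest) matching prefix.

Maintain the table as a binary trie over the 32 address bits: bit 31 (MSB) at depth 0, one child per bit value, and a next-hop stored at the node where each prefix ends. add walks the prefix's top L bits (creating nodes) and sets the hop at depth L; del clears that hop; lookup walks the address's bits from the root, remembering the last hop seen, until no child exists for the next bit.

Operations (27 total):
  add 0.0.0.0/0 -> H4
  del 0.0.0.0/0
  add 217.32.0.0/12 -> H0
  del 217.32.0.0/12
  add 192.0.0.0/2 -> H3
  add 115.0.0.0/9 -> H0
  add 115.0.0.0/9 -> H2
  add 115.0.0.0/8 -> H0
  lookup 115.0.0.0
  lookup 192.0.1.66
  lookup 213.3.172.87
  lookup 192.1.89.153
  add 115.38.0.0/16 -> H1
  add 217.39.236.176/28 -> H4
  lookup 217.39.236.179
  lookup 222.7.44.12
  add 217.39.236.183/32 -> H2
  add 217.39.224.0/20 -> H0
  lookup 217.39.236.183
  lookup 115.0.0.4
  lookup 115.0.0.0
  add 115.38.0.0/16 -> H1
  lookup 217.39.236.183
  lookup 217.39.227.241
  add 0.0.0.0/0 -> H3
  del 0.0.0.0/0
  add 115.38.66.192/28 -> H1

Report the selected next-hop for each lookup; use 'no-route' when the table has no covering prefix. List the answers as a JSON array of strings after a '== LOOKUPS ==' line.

Trace:
  + 0.0.0.0/0 (H4) depth=0
  - 0.0.0.0/0 clear@0
  + 217.32.0.0/12 (H0) depth=12
  - 217.32.0.0/12 clear@12
  + 192.0.0.0/2 (H3) depth=2
  + 115.0.0.0/9 (H0) depth=9
  + 115.0.0.0/9 (H2) depth=9
  + 115.0.0.0/8 (H0) depth=8
  lookup 115.0.0.0: bits 011100110 walk d0:-→d1:-→d2:-→d3:-→d4:-→d5:-→d6:-→d7:-→d8:H0→d9:H2 -> H2
  lookup 192.0.1.66: bits 110 walk d0:-→d1:-→d2:H3→d3:- -> H3
  lookup 213.3.172.87: bits 1101 walk d0:-→d1:-→d2:H3→d3:-→d4:- -> H3
  lookup 192.1.89.153: bits 110 walk d0:-→d1:-→d2:H3→d3:- -> H3
  + 115.38.0.0/16 (H1) depth=16
  + 217.39.236.176/28 (H4) depth=28
  lookup 217.39.236.179: bits 1101100100100111111011001011 walk d0:-→d1:-→d2:H3→d3:-→d4:-→d5:-→d6:-→d7:-→d8:-→d9:-→d10:-→d11:-→d12:-→d13:-→d14:-→d15:-→d16:-→d17:-→d18:-→d19:-→d20:-→d21:-→d22:-→d23:-→d24:-→d25:-→d26:-→d27:-→d28:H4 -> H4
  lookup 222.7.44.12: bits 11011 walk d0:-→d1:-→d2:H3→d3:-→d4:-→d5:- -> H3
  + 217.39.236.183/32 (H2) depth=32
  + 217.39.224.0/20 (H0) depth=20
  lookup 217.39.236.183: bits 11011001001001111110110010110111 walk d0:-→d1:-→d2:H3→d3:-→d4:-→d5:-→d6:-→d7:-→d8:-→d9:-→d10:-→d11:-→d12:-→d13:-→d14:-→d15:-→d16:-→d17:-→d18:-→d19:-→d20:H0→d21:-→d22:-→d23:-→d24:-→d25:-→d26:-→d27:-→d28:H4→d29:-→d30:-→d31:-→d32:H2 -> H2
  lookup 115.0.0.4: bits 0111001100 walk d0:-→d1:-→d2:-→d3:-→d4:-→d5:-→d6:-→d7:-→d8:H0→d9:H2→d10:- -> H2
  lookup 115.0.0.0: bits 0111001100 walk d0:-→d1:-→d2:-→d3:-→d4:-→d5:-→d6:-→d7:-→d8:H0→d9:H2→d10:- -> H2
  + 115.38.0.0/16 (H1) depth=16
  lookup 217.39.236.183: bits 11011001001001111110110010110111 walk d0:-→d1:-→d2:H3→d3:-→d4:-→d5:-→d6:-→d7:-→d8:-→d9:-→d10:-→d11:-→d12:-→d13:-→d14:-→d15:-→d16:-→d17:-→d18:-→d19:-→d20:H0→d21:-→d22:-→d23:-→d24:-→d25:-→d26:-→d27:-→d28:H4→d29:-→d30:-→d31:-→d32:H2 -> H2
  lookup 217.39.227.241: bits 11011001001001111110 walk d0:-→d1:-→d2:H3→d3:-→d4:-→d5:-→d6:-→d7:-→d8:-→d9:-→d10:-→d11:-→d12:-→d13:-→d14:-→d15:-→d16:-→d17:-→d18:-→d19:-→d20:H0 -> H0
  + 0.0.0.0/0 (H3) depth=0
  - 0.0.0.0/0 clear@0
  + 115.38.66.192/28 (H1) depth=28

== LOOKUPS ==
["H2","H3","H3","H3","H4","H3","H2","H2","H2","H2","H0"]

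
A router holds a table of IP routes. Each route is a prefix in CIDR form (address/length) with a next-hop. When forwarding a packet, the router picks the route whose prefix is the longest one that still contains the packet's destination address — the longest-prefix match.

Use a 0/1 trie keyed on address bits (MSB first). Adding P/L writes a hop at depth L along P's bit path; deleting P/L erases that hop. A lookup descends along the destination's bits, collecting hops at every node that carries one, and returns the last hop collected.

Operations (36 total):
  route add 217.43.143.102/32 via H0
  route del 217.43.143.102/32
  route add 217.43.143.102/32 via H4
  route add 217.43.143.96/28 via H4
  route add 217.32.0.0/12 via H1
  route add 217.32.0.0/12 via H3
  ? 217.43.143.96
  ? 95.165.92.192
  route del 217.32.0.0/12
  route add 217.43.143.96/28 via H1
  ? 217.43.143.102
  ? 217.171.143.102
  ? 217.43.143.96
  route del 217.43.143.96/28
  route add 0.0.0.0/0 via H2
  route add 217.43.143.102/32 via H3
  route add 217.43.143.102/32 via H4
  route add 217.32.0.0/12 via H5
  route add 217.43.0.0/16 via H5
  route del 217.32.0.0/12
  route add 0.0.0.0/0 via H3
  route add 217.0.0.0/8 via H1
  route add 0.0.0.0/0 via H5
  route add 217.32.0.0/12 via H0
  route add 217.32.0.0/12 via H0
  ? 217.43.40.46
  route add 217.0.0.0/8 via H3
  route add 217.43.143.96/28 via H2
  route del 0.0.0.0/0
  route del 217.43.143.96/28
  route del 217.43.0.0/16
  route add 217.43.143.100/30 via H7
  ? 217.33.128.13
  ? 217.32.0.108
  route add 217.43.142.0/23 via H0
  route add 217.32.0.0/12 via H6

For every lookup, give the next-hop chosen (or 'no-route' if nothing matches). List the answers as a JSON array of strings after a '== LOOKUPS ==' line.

Process each operation:
  + 217.43.143.102/32 (H0) depth=32
  - 217.43.143.102/32 clear@32
  + 217.43.143.102/32 (H4) depth=32
  + 217.43.143.96/28 (H4) depth=28
  + 217.32.0.0/12 (H1) depth=12
  + 217.32.0.0/12 (H3) depth=12
  Q 217.43.143.96: descend 11011001001010111000111101100 ; hops seen [H3,H4] ; pick H4
  Q 95.165.92.192: descend ε ; hops seen [∅] ; pick no-route
  - 217.32.0.0/12 clear@12
  + 217.43.143.96/28 (H1) depth=28
  Q 217.43.143.102: descend 11011001001010111000111101100110 ; hops seen [H1,H4] ; pick H4
  Q 217.171.143.102: descend 11011001 ; hops seen [∅] ; pick no-route
  Q 217.43.143.96: descend 11011001001010111000111101100 ; hops seen [H1] ; pick H1
  - 217.43.143.96/28 clear@28
  + 0.0.0.0/0 (H2) depth=0
  + 217.43.143.102/32 (H3) depth=32
  + 217.43.143.102/32 (H4) depth=32
  + 217.32.0.0/12 (H5) depth=12
  + 217.43.0.0/16 (H5) depth=16
  - 217.32.0.0/12 clear@12
  + 0.0.0.0/0 (H3) depth=0
  + 217.0.0.0/8 (H1) depth=8
  + 0.0.0.0/0 (H5) depth=0
  + 217.32.0.0/12 (H0) depth=12
  + 217.32.0.0/12 (H0) depth=12
  Q 217.43.40.46: descend 1101100100101011 ; hops seen [H5,H1,H0,H5] ; pick H5
  + 217.0.0.0/8 (H3) depth=8
  + 217.43.143.96/28 (H2) depth=28
  - 0.0.0.0/0 clear@0
  - 217.43.143.96/28 clear@28
  - 217.43.0.0/16 clear@16
  + 217.43.143.100/30 (H7) depth=30
  Q 217.33.128.13: descend 110110010010 ; hops seen [H3,H0] ; pick H0
  Q 217.32.0.108: descend 110110010010 ; hops seen [H3,H0] ; pick H0
  + 217.43.142.0/23 (H0) depth=23
  + 217.32.0.0/12 (H6) depth=12

== LOOKUPS ==
["H4","no-route","H4","no-route","H1","H5","H0","H0"]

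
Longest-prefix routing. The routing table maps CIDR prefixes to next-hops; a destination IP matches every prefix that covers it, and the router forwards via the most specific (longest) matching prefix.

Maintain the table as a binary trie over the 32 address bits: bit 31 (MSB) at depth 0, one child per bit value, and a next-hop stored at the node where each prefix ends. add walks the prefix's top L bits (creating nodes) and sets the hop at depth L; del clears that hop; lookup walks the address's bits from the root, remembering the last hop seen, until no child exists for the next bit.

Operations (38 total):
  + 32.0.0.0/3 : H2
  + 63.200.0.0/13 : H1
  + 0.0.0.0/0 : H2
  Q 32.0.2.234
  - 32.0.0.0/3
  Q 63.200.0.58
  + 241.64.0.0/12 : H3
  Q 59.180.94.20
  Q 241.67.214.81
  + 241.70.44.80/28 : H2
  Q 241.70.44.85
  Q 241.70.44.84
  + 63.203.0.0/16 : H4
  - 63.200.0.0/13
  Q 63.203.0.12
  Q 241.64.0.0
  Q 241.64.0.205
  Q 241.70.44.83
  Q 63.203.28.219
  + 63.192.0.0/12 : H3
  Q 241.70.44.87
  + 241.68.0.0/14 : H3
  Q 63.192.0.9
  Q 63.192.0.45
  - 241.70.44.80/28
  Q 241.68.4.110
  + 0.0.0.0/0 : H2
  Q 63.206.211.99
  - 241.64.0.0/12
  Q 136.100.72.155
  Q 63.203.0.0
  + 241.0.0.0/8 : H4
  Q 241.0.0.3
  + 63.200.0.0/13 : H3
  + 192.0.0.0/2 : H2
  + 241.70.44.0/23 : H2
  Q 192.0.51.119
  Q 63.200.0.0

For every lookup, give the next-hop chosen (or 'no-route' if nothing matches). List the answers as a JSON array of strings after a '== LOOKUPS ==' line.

Process each operation:
  add 32.0.0.0/3 -> H2 at depth 3
  add 63.200.0.0/13 -> H1 at depth 13
  add 0.0.0.0/0 -> H2 at depth 0
  Q 32.0.2.234: descend 001 ; hops seen [H2,H2] ; pick H2
  del 32.0.0.0/3 (clear depth 3)
  Q 63.200.0.58: descend 0011111111001 ; hops seen [H2,H1] ; pick H1
  add 241.64.0.0/12 -> H3 at depth 12
  Q 59.180.94.20: descend 00111 ; hops seen [H2] ; pick H2
  Q 241.67.214.81: descend 111100010100 ; hops seen [H2,H3] ; pick H3
  add 241.70.44.80/28 -> H2 at depth 28
  Q 241.70.44.85: descend 1111000101000110001011000101 ; hops seen [H2,H3,H2] ; pick H2
  Q 241.70.44.84: descend 1111000101000110001011000101 ; hops seen [H2,H3,H2] ; pick H2
  add 63.203.0.0/16 -> H4 at depth 16
  del 63.200.0.0/13 (clear depth 13)
  Q 63.203.0.12: descend 0011111111001011 ; hops seen [H2,H4] ; pick H4
  Q 241.64.0.0: descend 1111000101000 ; hops seen [H2,H3] ; pick H3
  Q 241.64.0.205: descend 1111000101000 ; hops seen [H2,H3] ; pick H3
  Q 241.70.44.83: descend 1111000101000110001011000101 ; hops seen [H2,H3,H2] ; pick H2
  Q 63.203.28.219: descend 0011111111001011 ; hops seen [H2,H4] ; pick H4
  add 63.192.0.0/12 -> H3 at depth 12
  Q 241.70.44.87: descend 1111000101000110001011000101 ; hops seen [H2,H3,H2] ; pick H2
  add 241.68.0.0/14 -> H3 at depth 14
  Q 63.192.0.9: descend 001111111100 ; hops seen [H2,H3] ; pick H3
  Q 63.192.0.45: descend 001111111100 ; hops seen [H2,H3] ; pick H3
  del 241.70.44.80/28 (clear depth 28)
  Q 241.68.4.110: descend 11110001010001 ; hops seen [H2,H3,H3] ; pick H3
  add 0.0.0.0/0 -> H2 at depth 0
  Q 63.206.211.99: descend 0011111111001 ; hops seen [H2,H3] ; pick H3
  del 241.64.0.0/12 (clear depth 12)
  Q 136.100.72.155: descend 1 ; hops seen [H2] ; pick H2
  Q 63.203.0.0: descend 0011111111001011 ; hops seen [H2,H3,H4] ; pick H4
  add 241.0.0.0/8 -> H4 at depth 8
  Q 241.0.0.3: descend 111100010 ; hops seen [H2,H4] ; pick H4
  add 63.200.0.0/13 -> H3 at depth 13
  add 192.0.0.0/2 -> H2 at depth 2
  add 241.70.44.0/23 -> H2 at depth 23
  Q 192.0.51.119: descend 11 ; hops seen [H2,H2] ; pick H2
  Q 63.200.0.0: descend 00111111110010 ; hops seen [H2,H3,H3] ; pick H3

== LOOKUPS ==
["H2","H1","H2","H3","H2","H2","H4","H3","H3","H2","H4","H2","H3","H3","H3","H3","H2","H4","H4","H2","H3"]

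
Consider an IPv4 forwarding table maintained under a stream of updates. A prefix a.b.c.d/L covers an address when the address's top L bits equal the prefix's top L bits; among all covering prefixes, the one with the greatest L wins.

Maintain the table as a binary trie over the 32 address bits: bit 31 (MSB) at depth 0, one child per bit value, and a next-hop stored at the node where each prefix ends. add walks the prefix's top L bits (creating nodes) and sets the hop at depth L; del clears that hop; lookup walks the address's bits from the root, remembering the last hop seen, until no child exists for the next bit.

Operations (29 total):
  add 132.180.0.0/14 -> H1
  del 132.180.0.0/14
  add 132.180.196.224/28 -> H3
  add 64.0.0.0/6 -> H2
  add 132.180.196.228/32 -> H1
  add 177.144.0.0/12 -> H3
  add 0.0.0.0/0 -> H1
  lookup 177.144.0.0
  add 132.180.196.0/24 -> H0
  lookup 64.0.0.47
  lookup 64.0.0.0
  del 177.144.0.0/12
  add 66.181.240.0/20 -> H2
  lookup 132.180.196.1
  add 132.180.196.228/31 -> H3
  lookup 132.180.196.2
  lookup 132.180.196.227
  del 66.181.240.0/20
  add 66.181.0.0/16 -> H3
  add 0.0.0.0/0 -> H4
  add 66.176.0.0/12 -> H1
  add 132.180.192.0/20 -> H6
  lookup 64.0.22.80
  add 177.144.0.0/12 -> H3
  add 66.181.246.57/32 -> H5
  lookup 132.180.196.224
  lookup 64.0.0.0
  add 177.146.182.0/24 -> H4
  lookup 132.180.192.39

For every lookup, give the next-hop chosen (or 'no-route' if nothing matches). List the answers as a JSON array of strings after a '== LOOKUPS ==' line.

Process each operation:
  + 132.180.0.0/14 (H1) depth=14
  del 132.180.0.0/14 (clear depth 14)
  + 132.180.196.224/28 (H3) depth=28
  + 64.0.0.0/6 (H2) depth=6
  + 132.180.196.228/32 (H1) depth=32
  + 177.144.0.0/12 (H3) depth=12
  + 0.0.0.0/0 (H1) depth=0
  Q 177.144.0.0: descend 101100011001 ; hops seen [H1,H3] ; pick H3
  + 132.180.196.0/24 (H0) depth=24
  Q 64.0.0.47: descend 010000 ; hops seen [H1,H2] ; pick H2
  Q 64.0.0.0: descend 010000 ; hops seen [H1,H2] ; pick H2
  del 177.144.0.0/12 (clear depth 12)
  + 66.181.240.0/20 (H2) depth=20
  Q 132.180.196.1: descend 100001001011010011000100 ; hops seen [H1,H0] ; pick H0
  + 132.180.196.228/31 (H3) depth=31
  Q 132.180.196.2: descend 100001001011010011000100 ; hops seen [H1,H0] ; pick H0
  Q 132.180.196.227: descend 10000100101101001100010011100 ; hops seen [H1,H0,H3] ; pick H3
  del 66.181.240.0/20 (clear depth 20)
  + 66.181.0.0/16 (H3) depth=16
  + 0.0.0.0/0 (H4) depth=0
  + 66.176.0.0/12 (H1) depth=12
  + 132.180.192.0/20 (H6) depth=20
  Q 64.0.22.80: descend 010000 ; hops seen [H4,H2] ; pick H2
  + 177.144.0.0/12 (H3) depth=12
  + 66.181.246.57/32 (H5) depth=32
  Q 132.180.196.224: descend 10000100101101001100010011100 ; hops seen [H4,H6,H0,H3] ; pick H3
  Q 64.0.0.0: descend 010000 ; hops seen [H4,H2] ; pick H2
  + 177.146.182.0/24 (H4) depth=24
  Q 132.180.192.39: descend 100001001011010011000 ; hops seen [H4,H6] ; pick H6

== LOOKUPS ==
["H3","H2","H2","H0","H0","H3","H2","H3","H2","H6"]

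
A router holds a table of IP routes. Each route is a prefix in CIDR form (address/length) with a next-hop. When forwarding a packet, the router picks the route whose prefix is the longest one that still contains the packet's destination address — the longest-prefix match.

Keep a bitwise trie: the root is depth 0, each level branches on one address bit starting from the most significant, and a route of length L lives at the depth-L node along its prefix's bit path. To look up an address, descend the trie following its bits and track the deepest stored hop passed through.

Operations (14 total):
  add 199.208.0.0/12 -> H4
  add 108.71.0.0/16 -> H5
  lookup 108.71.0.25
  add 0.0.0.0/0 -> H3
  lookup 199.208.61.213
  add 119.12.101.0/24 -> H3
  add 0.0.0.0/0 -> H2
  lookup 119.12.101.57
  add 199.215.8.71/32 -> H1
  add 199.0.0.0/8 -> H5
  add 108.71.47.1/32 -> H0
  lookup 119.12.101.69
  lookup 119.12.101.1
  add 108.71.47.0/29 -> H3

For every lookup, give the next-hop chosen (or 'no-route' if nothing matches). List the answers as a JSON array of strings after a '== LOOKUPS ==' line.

Trace:
  + 199.208.0.0/12 (H4) depth=12
  + 108.71.0.0/16 (H5) depth=16
  lookup 108.71.0.25: bits 0110110001000111 walk d0:-→d1:-→d2:-→d3:-→d4:-→d5:-→d6:-→d7:-→d8:-→d9:-→d10:-→d11:-→d12:-→d13:-→d14:-→d15:-→d16:H5 -> H5
  + 0.0.0.0/0 (H3) depth=0
  lookup 199.208.61.213: bits 110001111101 walk d0:H3→d1:-→d2:-→d3:-→d4:-→d5:-→d6:-→d7:-→d8:-→d9:-→d10:-→d11:-→d12:H4 -> H4
  + 119.12.101.0/24 (H3) depth=24
  + 0.0.0.0/0 (H2) depth=0
  lookup 119.12.101.57: bits 011101110000110001100101 walk d0:H2→d1:-→d2:-→d3:-→d4:-→d5:-→d6:-→d7:-→d8:-→d9:-→d10:-→d11:-→d12:-→d13:-→d14:-→d15:-→d16:-→d17:-→d18:-→d19:-→d20:-→d21:-→d22:-→d23:-→d24:H3 -> H3
  + 199.215.8.71/32 (H1) depth=32
  + 199.0.0.0/8 (H5) depth=8
  + 108.71.47.1/32 (H0) depth=32
  lookup 119.12.101.69: bits 011101110000110001100101 walk d0:H2→d1:-→d2:-→d3:-→d4:-→d5:-→d6:-→d7:-→d8:-→d9:-→d10:-→d11:-→d12:-→d13:-→d14:-→d15:-→d16:-→d17:-→d18:-→d19:-→d20:-→d21:-→d22:-→d23:-→d24:H3 -> H3
  lookup 119.12.101.1: bits 011101110000110001100101 walk d0:H2→d1:-→d2:-→d3:-→d4:-→d5:-→d6:-→d7:-→d8:-→d9:-→d10:-→d11:-→d12:-→d13:-→d14:-→d15:-→d16:-→d17:-→d18:-→d19:-→d20:-→d21:-→d22:-→d23:-→d24:H3 -> H3
  + 108.71.47.0/29 (H3) depth=29

== LOOKUPS ==
["H5","H4","H3","H3","H3"]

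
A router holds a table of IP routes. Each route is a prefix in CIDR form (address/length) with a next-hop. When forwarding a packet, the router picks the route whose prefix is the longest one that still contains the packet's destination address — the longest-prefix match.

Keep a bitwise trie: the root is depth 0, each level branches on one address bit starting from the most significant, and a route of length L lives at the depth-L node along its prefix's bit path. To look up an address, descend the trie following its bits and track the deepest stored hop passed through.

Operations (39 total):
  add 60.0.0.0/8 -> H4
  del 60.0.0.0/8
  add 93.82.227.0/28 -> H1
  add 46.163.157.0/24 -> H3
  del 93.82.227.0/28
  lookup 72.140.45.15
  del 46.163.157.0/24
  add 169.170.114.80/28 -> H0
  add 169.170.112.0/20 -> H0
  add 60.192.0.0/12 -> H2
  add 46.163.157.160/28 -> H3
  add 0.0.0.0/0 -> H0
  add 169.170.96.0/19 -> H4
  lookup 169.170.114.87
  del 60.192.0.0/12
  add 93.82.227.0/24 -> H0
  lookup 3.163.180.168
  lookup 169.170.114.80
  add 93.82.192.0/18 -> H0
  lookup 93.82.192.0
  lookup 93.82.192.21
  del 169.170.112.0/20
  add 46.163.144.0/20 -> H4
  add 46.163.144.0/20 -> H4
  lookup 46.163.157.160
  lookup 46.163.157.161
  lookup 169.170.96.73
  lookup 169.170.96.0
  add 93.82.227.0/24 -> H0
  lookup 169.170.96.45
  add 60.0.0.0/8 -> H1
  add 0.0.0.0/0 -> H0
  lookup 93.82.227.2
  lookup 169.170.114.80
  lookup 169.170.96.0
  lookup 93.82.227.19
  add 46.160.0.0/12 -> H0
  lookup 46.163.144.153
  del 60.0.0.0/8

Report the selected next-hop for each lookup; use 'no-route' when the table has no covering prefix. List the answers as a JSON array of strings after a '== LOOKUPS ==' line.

Process each operation:
  + 60.0.0.0/8 (H4) depth=8
  - 60.0.0.0/8 clear@8
  + 93.82.227.0/28 (H1) depth=28
  + 46.163.157.0/24 (H3) depth=24
  - 93.82.227.0/28 clear@28
  ? 72.140.45.15  path d0:-→d1:-→d2:-→d3:-  best=no-route
  - 46.163.157.0/24 clear@24
  + 169.170.114.80/28 (H0) depth=28
  + 169.170.112.0/20 (H0) depth=20
  + 60.192.0.0/12 (H2) depth=12
  + 46.163.157.160/28 (H3) depth=28
  + 0.0.0.0/0 (H0) depth=0
  + 169.170.96.0/19 (H4) depth=19
  ? 169.170.114.87  path d0:H0→d1:-→d2:-→d3:-→d4:-→d5:-→d6:-→d7:-→d8:-→d9:-→d10:-→d11:-→d12:-→d13:-→d14:-→d15:-→d16:-→d17:-→d18:-→d19:H4→d20:H0→d21:-→d22:-→d23:-→d24:-→d25:-→d26:-→d27:-→d28:H0  best=H0
  - 60.192.0.0/12 clear@12
  + 93.82.227.0/24 (H0) depth=24
  ? 3.163.180.168  path d0:H0→d1:-→d2:-  best=H0
  ? 169.170.114.80  path d0:H0→d1:-→d2:-→d3:-→d4:-→d5:-→d6:-→d7:-→d8:-→d9:-→d10:-→d11:-→d12:-→d13:-→d14:-→d15:-→d16:-→d17:-→d18:-→d19:H4→d20:H0→d21:-→d22:-→d23:-→d24:-→d25:-→d26:-→d27:-→d28:H0  best=H0
  + 93.82.192.0/18 (H0) depth=18
  ? 93.82.192.0  path d0:H0→d1:-→d2:-→d3:-→d4:-→d5:-→d6:-→d7:-→d8:-→d9:-→d10:-→d11:-→d12:-→d13:-→d14:-→d15:-→d16:-→d17:-→d18:H0  best=H0
  ? 93.82.192.21  path d0:H0→d1:-→d2:-→d3:-→d4:-→d5:-→d6:-→d7:-→d8:-→d9:-→d10:-→d11:-→d12:-→d13:-→d14:-→d15:-→d16:-→d17:-→d18:H0  best=H0
  - 169.170.112.0/20 clear@20
  + 46.163.144.0/20 (H4) depth=20
  + 46.163.144.0/20 (H4) depth=20
  ? 46.163.157.160  path d0:H0→d1:-→d2:-→d3:-→d4:-→d5:-→d6:-→d7:-→d8:-→d9:-→d10:-→d11:-→d12:-→d13:-→d14:-→d15:-→d16:-→d17:-→d18:-→d19:-→d20:H4→d21:-→d22:-→d23:-→d24:-→d25:-→d26:-→d27:-→d28:H3  best=H3
  ? 46.163.157.161  path d0:H0→d1:-→d2:-→d3:-→d4:-→d5:-→d6:-→d7:-→d8:-→d9:-→d10:-→d11:-→d12:-→d13:-→d14:-→d15:-→d16:-→d17:-→d18:-→d19:-→d20:H4→d21:-→d22:-→d23:-→d24:-→d25:-→d26:-→d27:-→d28:H3  best=H3
  ? 169.170.96.73  path d0:H0→d1:-→d2:-→d3:-→d4:-→d5:-→d6:-→d7:-→d8:-→d9:-→d10:-→d11:-→d12:-→d13:-→d14:-→d15:-→d16:-→d17:-→d18:-→d19:H4  best=H4
  ? 169.170.96.0  path d0:H0→d1:-→d2:-→d3:-→d4:-→d5:-→d6:-→d7:-→d8:-→d9:-→d10:-→d11:-→d12:-→d13:-→d14:-→d15:-→d16:-→d17:-→d18:-→d19:H4  best=H4
  + 93.82.227.0/24 (H0) depth=24
  ? 169.170.96.45  path d0:H0→d1:-→d2:-→d3:-→d4:-→d5:-→d6:-→d7:-→d8:-→d9:-→d10:-→d11:-→d12:-→d13:-→d14:-→d15:-→d16:-→d17:-→d18:-→d19:H4  best=H4
  + 60.0.0.0/8 (H1) depth=8
  + 0.0.0.0/0 (H0) depth=0
  ? 93.82.227.2  path d0:H0→d1:-→d2:-→d3:-→d4:-→d5:-→d6:-→d7:-→d8:-→d9:-→d10:-→d11:-→d12:-→d13:-→d14:-→d15:-→d16:-→d17:-→d18:H0→d19:-→d20:-→d21:-→d22:-→d23:-→d24:H0→d25:-→d26:-→d27:-→d28:-  best=H0
  ? 169.170.114.80  path d0:H0→d1:-→d2:-→d3:-→d4:-→d5:-→d6:-→d7:-→d8:-→d9:-→d10:-→d11:-→d12:-→d13:-→d14:-→d15:-→d16:-→d17:-→d18:-→d19:H4→d20:-→d21:-→d22:-→d23:-→d24:-→d25:-→d26:-→d27:-→d28:H0  best=H0
  ? 169.170.96.0  path d0:H0→d1:-→d2:-→d3:-→d4:-→d5:-→d6:-→d7:-→d8:-→d9:-→d10:-→d11:-→d12:-→d13:-→d14:-→d15:-→d16:-→d17:-→d18:-→d19:H4  best=H4
  ? 93.82.227.19  path d0:H0→d1:-→d2:-→d3:-→d4:-→d5:-→d6:-→d7:-→d8:-→d9:-→d10:-→d11:-→d12:-→d13:-→d14:-→d15:-→d16:-→d17:-→d18:H0→d19:-→d20:-→d21:-→d22:-→d23:-→d24:H0→d25:-→d26:-→d27:-  best=H0
  + 46.160.0.0/12 (H0) depth=12
  ? 46.163.144.153  path d0:H0→d1:-→d2:-→d3:-→d4:-→d5:-→d6:-→d7:-→d8:-→d9:-→d10:-→d11:-→d12:H0→d13:-→d14:-→d15:-→d16:-→d17:-→d18:-→d19:-→d20:H4  best=H4
  - 60.0.0.0/8 clear@8

== LOOKUPS ==
["no-route","H0","H0","H0","H0","H0","H3","H3","H4","H4","H4","H0","H0","H4","H0","H4"]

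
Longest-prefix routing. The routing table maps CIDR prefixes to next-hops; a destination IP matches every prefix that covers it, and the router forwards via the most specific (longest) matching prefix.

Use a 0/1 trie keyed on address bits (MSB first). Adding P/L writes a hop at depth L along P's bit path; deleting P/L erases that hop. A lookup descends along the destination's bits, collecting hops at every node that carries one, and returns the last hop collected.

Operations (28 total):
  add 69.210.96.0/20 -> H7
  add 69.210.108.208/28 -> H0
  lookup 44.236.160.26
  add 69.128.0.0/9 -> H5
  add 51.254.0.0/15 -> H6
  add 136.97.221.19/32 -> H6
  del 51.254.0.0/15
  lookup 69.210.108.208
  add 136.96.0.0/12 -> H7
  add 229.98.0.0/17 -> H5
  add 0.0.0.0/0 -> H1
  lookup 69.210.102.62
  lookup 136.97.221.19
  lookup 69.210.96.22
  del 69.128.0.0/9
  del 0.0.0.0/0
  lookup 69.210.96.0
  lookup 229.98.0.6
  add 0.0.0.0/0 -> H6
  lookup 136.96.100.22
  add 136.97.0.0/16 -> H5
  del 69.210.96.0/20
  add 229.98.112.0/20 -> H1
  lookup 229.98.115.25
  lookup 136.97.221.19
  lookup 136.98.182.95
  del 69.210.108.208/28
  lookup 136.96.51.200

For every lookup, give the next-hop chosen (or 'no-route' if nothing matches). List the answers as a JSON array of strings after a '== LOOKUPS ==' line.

Process each operation:
  add 69.210.96.0/20 -> H7 at depth 20
  add 69.210.108.208/28 -> H0 at depth 28
  lookup 44.236.160.26: bits 0 walk d0:-→d1:- -> no-route
  add 69.128.0.0/9 -> H5 at depth 9
  add 51.254.0.0/15 -> H6 at depth 15
  add 136.97.221.19/32 -> H6 at depth 32
  del 51.254.0.0/15 (clear depth 15)
  lookup 69.210.108.208: bits 0100010111010010011011001101 walk d0:-→d1:-→d2:-→d3:-→d4:-→d5:-→d6:-→d7:-→d8:-→d9:H5→d10:-→d11:-→d12:-→d13:-→d14:-→d15:-→d16:-→d17:-→d18:-→d19:-→d20:H7→d21:-→d22:-→d23:-→d24:-→d25:-→d26:-→d27:-→d28:H0 -> H0
  add 136.96.0.0/12 -> H7 at depth 12
  add 229.98.0.0/17 -> H5 at depth 17
  add 0.0.0.0/0 -> H1 at depth 0
  lookup 69.210.102.62: bits 01000101110100100110 walk d0:H1→d1:-→d2:-→d3:-→d4:-→d5:-→d6:-→d7:-→d8:-→d9:H5→d10:-→d11:-→d12:-→d13:-→d14:-→d15:-→d16:-→d17:-→d18:-→d19:-→d20:H7 -> H7
  lookup 136.97.221.19: bits 10001000011000011101110100010011 walk d0:H1→d1:-→d2:-→d3:-→d4:-→d5:-→d6:-→d7:-→d8:-→d9:-→d10:-→d11:-→d12:H7→d13:-→d14:-→d15:-→d16:-→d17:-→d18:-→d19:-→d20:-→d21:-→d22:-→d23:-→d24:-→d25:-→d26:-→d27:-→d28:-→d29:-→d30:-→d31:-→d32:H6 -> H6
  lookup 69.210.96.22: bits 01000101110100100110 walk d0:H1→d1:-→d2:-→d3:-→d4:-→d5:-→d6:-→d7:-→d8:-→d9:H5→d10:-→d11:-→d12:-→d13:-→d14:-→d15:-→d16:-→d17:-→d18:-→d19:-→d20:H7 -> H7
  del 69.128.0.0/9 (clear depth 9)
  del 0.0.0.0/0 (clear depth 0)
  lookup 69.210.96.0: bits 01000101110100100110 walk d0:-→d1:-→d2:-→d3:-→d4:-→d5:-→d6:-→d7:-→d8:-→d9:-→d10:-→d11:-→d12:-→d13:-→d14:-→d15:-→d16:-→d17:-→d18:-→d19:-→d20:H7 -> H7
  lookup 229.98.0.6: bits 11100101011000100 walk d0:-→d1:-→d2:-→d3:-→d4:-→d5:-→d6:-→d7:-→d8:-→d9:-→d10:-→d11:-→d12:-→d13:-→d14:-→d15:-→d16:-→d17:H5 -> H5
  add 0.0.0.0/0 -> H6 at depth 0
  lookup 136.96.100.22: bits 100010000110000 walk d0:H6→d1:-→d2:-→d3:-→d4:-→d5:-→d6:-→d7:-→d8:-→d9:-→d10:-→d11:-→d12:H7→d13:-→d14:-→d15:- -> H7
  add 136.97.0.0/16 -> H5 at depth 16
  del 69.210.96.0/20 (clear depth 20)
  add 229.98.112.0/20 -> H1 at depth 20
  lookup 229.98.115.25: bits 11100101011000100111 walk d0:H6→d1:-→d2:-→d3:-→d4:-→d5:-→d6:-→d7:-→d8:-→d9:-→d10:-→d11:-→d12:-→d13:-→d14:-→d15:-→d16:-→d17:H5→d18:-→d19:-→d20:H1 -> H1
  lookup 136.97.221.19: bits 10001000011000011101110100010011 walk d0:H6→d1:-→d2:-→d3:-→d4:-→d5:-→d6:-→d7:-→d8:-→d9:-→d10:-→d11:-→d12:H7→d13:-→d14:-→d15:-→d16:H5→d17:-→d18:-→d19:-→d20:-→d21:-→d22:-→d23:-→d24:-→d25:-→d26:-→d27:-→d28:-→d29:-→d30:-→d31:-→d32:H6 -> H6
  lookup 136.98.182.95: bits 10001000011000 walk d0:H6→d1:-→d2:-→d3:-→d4:-→d5:-→d6:-→d7:-→d8:-→d9:-→d10:-→d11:-→d12:H7→d13:-→d14:- -> H7
  del 69.210.108.208/28 (clear depth 28)
  lookup 136.96.51.200: bits 100010000110000 walk d0:H6→d1:-→d2:-→d3:-→d4:-→d5:-→d6:-→d7:-→d8:-→d9:-→d10:-→d11:-→d12:H7→d13:-→d14:-→d15:- -> H7

== LOOKUPS ==
["no-route","H0","H7","H6","H7","H7","H5","H7","H1","H6","H7","H7"]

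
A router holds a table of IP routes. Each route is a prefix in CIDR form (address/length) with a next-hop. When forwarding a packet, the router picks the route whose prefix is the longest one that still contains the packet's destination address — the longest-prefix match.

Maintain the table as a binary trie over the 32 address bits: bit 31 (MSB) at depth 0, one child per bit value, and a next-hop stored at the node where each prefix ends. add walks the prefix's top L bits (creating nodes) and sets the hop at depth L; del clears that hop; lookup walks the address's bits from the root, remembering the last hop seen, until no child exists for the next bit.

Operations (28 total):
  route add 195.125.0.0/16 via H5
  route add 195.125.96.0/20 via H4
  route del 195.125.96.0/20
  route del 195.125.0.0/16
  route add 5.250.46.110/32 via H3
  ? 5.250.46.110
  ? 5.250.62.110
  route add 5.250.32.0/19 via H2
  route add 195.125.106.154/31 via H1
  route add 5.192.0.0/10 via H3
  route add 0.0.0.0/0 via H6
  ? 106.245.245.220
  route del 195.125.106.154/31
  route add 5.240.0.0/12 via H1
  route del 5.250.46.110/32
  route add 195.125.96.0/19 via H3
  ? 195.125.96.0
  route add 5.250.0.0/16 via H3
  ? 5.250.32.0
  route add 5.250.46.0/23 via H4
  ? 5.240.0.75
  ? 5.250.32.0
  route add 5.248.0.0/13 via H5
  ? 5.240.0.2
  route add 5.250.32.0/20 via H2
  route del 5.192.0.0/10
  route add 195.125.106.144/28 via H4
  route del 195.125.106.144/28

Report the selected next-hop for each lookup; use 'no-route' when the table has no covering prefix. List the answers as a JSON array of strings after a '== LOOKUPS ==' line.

Trace:
  add 195.125.0.0/16 -> H5 at depth 16
  add 195.125.96.0/20 -> H4 at depth 20
  - 195.125.96.0/20 clear@20
  - 195.125.0.0/16 clear@16
  add 5.250.46.110/32 -> H3 at depth 32
  Q 5.250.46.110: descend 00000101111110100010111001101110 ; hops seen [H3] ; pick H3
  Q 5.250.62.110: descend 0000010111111010001 ; hops seen [∅] ; pick no-route
  add 5.250.32.0/19 -> H2 at depth 19
  add 195.125.106.154/31 -> H1 at depth 31
  add 5.192.0.0/10 -> H3 at depth 10
  add 0.0.0.0/0 -> H6 at depth 0
  Q 106.245.245.220: descend 0 ; hops seen [H6] ; pick H6
  - 195.125.106.154/31 clear@31
  add 5.240.0.0/12 -> H1 at depth 12
  - 5.250.46.110/32 clear@32
  add 195.125.96.0/19 -> H3 at depth 19
  Q 195.125.96.0: descend 11000011011111010110 ; hops seen [H6,H3] ; pick H3
  add 5.250.0.0/16 -> H3 at depth 16
  Q 5.250.32.0: descend 00000101111110100010 ; hops seen [H6,H3,H1,H3,H2] ; pick H2
  add 5.250.46.0/23 -> H4 at depth 23
  Q 5.240.0.75: descend 000001011111 ; hops seen [H6,H3,H1] ; pick H1
  Q 5.250.32.0: descend 00000101111110100010 ; hops seen [H6,H3,H1,H3,H2] ; pick H2
  add 5.248.0.0/13 -> H5 at depth 13
  Q 5.240.0.2: descend 000001011111 ; hops seen [H6,H3,H1] ; pick H1
  add 5.250.32.0/20 -> H2 at depth 20
  - 5.192.0.0/10 clear@10
  add 195.125.106.144/28 -> H4 at depth 28
  - 195.125.106.144/28 clear@28

== LOOKUPS ==
["H3","no-route","H6","H3","H2","H1","H2","H1"]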